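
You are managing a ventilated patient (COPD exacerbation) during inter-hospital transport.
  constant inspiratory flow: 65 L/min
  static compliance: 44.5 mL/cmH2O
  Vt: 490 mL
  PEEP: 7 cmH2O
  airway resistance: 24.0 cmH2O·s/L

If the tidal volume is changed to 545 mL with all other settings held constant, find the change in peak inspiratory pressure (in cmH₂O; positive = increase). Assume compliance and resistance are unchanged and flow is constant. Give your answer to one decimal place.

1.2

PIP = Vt/C + R·V̇ + PEEP (constant-flow equation of motion).
Only the elastic term changes: ΔPIP = ΔVt / C = (545 − 490) / 44.5 = 1.236 cmH2O.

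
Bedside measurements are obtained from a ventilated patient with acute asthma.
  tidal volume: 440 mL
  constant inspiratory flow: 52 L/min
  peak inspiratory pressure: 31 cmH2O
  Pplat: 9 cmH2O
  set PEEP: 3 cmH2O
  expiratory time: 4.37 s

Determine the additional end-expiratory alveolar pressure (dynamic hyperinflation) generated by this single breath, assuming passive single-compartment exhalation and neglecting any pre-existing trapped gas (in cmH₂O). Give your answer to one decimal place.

Flow: 52 L/min ÷ 60 = 0.8667 L/s.
R = (PIP − Pplat)/V̇ = (31 − 9) / 0.8667 = 22.0/0.8667 = 25.384 cmH2O·s/L.
C = Vt/(Pplat − PEEP) = 440.0 / (9 − 3) = 440.0/6.0 = 73.333 mL/cmH2O.
τ = R × C = 25.384 × 0.07333 L/cmH2O = 1.861 s.
Fraction remaining = e^(−Te/τ) = e^(−4.37/1.861) = 0.09554; trapped volume = 440.0 × 0.09554 = 42.038 mL.
Additional alveolar pressure from trapping ≈ V_trapped / C = 42.038 / 73.333 = 0.5732 cmH2O.

0.6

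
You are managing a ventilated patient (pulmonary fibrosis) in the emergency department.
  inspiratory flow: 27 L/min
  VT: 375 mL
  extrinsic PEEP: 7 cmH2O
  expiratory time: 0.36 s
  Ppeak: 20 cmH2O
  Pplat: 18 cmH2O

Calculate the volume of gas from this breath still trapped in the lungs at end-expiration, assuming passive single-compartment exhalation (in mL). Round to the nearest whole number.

Flow: 27 L/min ÷ 60 = 0.45 L/s.
R = (PIP − Pplat)/V̇ = (20 − 18) / 0.45 = 2.0/0.45 = 4.444 cmH2O·s/L.
C = Vt/(Pplat − PEEP) = 375.0 / (18 − 7) = 375.0/11.0 = 34.091 mL/cmH2O.
τ = R × C = 4.444 × 0.03409 L/cmH2O = 0.1515 s.
Fraction remaining = e^(−Te/τ) = e^(−0.36/0.1515) = 0.0929.
Trapped volume = 375.0 × 0.0929 = 34.838 mL.

35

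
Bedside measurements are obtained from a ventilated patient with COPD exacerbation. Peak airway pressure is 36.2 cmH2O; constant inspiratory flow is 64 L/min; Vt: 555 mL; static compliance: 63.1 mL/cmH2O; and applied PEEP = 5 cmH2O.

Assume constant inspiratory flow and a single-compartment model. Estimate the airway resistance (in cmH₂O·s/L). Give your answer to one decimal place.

Flow: 64 L/min ÷ 60 = 1.0667 L/s.
Equation of motion (constant flow): PIP = Vt/C + R·V̇ + PEEP.
R·V̇ = PIP − Vt/C − PEEP = 36.2 − 555/63.1 − 5 = 36.2 − 8.796 − 5 = 22.404 cmH2O.
R = 22.404 / 1.0667 = 21.003 cmH2O·s/L.

21.0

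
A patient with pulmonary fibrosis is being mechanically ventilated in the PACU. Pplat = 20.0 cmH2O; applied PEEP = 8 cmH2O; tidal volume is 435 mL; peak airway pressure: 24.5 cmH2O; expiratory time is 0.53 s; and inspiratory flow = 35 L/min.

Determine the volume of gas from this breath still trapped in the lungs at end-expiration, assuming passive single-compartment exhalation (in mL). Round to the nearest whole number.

Flow: 35 L/min ÷ 60 = 0.5833 L/s.
R = (PIP − Pplat)/V̇ = (24.5 − 20.0) / 0.5833 = 4.5/0.5833 = 7.715 cmH2O·s/L.
C = Vt/(Pplat − PEEP) = 435.0 / (20.0 − 8) = 435.0/12.0 = 36.25 mL/cmH2O.
τ = R × C = 7.715 × 0.03625 L/cmH2O = 0.2797 s.
Fraction remaining = e^(−Te/τ) = e^(−0.53/0.2797) = 0.1503.
Trapped volume = 435.0 × 0.1503 = 65.381 mL.

65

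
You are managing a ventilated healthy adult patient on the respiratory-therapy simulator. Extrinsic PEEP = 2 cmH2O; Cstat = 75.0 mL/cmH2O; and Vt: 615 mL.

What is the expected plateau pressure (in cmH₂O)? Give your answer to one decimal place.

10.2

Pplat = PEEP + Vt / Cstat = 2 + 615 / 75.0 = 2 + 8.2 = 10.2 cmH2O.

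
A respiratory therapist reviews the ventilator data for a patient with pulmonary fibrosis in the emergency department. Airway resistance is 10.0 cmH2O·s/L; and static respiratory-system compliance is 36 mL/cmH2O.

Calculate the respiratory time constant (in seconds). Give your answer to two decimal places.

τ = R × C = 10.0 × 36 mL/cmH2O = 10.0 × 0.036 L/cmH2O = 0.36 s.

0.36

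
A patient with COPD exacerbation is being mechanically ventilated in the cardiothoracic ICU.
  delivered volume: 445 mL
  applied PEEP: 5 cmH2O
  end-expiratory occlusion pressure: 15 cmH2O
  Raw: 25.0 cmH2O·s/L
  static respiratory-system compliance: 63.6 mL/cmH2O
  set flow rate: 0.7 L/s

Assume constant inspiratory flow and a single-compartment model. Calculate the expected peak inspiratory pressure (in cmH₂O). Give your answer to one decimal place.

39.5

Total PEEP = 15 cmH2O (set 5 + intrinsic 10); this is the baseline alveolar pressure.
Equation of motion (constant flow): PIP = Vt/C + R·V̇ + PEEP.
PIP = 445/63.6 + 25.0×0.7 + 15 = 6.997 + 17.5 + 15 = 39.497 cmH2O.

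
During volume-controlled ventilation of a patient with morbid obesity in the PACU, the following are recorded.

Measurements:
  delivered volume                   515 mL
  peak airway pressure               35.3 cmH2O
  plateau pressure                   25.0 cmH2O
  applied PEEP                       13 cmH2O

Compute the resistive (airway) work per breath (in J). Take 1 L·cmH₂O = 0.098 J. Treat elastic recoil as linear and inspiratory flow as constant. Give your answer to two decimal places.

With constant inspiratory flow the resistive pressure is constant at PIP − Pplat = 35.3 − 25.0 = 10.3 cmH2O, so resistive work = 10.3 × 0.515 = 5.305 L·cmH2O.
× 0.098 J/(L·cmH2O) → 0.5199 J.

0.52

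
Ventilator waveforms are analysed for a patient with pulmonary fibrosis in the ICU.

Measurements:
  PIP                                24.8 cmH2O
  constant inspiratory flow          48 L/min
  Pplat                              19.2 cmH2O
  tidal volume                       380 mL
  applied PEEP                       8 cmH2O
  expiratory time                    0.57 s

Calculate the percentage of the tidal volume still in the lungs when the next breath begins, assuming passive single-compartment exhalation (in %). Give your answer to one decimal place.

9.1

Flow: 48 L/min ÷ 60 = 0.8 L/s.
R = (PIP − Pplat)/V̇ = (24.8 − 19.2) / 0.8 = 5.6/0.8 = 7.0 cmH2O·s/L.
C = Vt/(Pplat − PEEP) = 380.0 / (19.2 − 8) = 380.0/11.2 = 33.929 mL/cmH2O.
τ = R × C = 7.0 × 0.03393 L/cmH2O = 0.2375 s.
Fraction remaining at end-expiration = e^(−Te/τ) = e^(−0.57/0.2375) = 0.09072 → 9.072%.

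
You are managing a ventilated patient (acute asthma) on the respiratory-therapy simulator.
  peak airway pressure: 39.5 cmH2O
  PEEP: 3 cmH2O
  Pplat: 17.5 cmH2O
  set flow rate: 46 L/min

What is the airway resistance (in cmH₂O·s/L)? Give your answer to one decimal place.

Flow: 46 L/min ÷ 60 = 0.7667 L/s.
Raw = (PIP − Pplat) / flow = (39.5 − 17.5) / 0.7667 = 22.0 / 0.7667 = 28.694 cmH2O·s/L.

28.7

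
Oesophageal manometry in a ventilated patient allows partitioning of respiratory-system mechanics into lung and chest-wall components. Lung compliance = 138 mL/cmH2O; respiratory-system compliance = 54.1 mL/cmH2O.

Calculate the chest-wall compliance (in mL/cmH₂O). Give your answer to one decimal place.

89.0

1/Ccw = 1/Crs − 1/CL.
1/Ccw = 1/54.1 − 1/138 = 0.01124.
Ccw = 88.968 mL/cmH2O.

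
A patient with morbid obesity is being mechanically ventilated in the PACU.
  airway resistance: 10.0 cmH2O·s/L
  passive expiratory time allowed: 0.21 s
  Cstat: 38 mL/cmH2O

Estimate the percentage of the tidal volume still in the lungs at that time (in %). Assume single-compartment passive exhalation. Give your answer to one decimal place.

57.5

τ = R × C = 10.0 × 38 mL/cmH2O = 10.0 × 0.038 L/cmH2O = 0.38 s.
Passive exhalation: V(t)/V₀ = e^(−t/τ) = e^(−0.21/0.38) = 0.5754.
Fraction remaining = 0.5754 → 57.54%.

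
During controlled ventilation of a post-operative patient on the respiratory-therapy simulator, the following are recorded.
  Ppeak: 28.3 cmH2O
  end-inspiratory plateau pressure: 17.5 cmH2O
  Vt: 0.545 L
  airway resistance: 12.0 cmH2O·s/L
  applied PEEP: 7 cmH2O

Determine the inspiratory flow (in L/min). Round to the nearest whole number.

flow = (PIP − Pplat) / Raw = (28.3 − 17.5) / 12.0 = 0.9 L/s × 60 = 54.0 L/min.

54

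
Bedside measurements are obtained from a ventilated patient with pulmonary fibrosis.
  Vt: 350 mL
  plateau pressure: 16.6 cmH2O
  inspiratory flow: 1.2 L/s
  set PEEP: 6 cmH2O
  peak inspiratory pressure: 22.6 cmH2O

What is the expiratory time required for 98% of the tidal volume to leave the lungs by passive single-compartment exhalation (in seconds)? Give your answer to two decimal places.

0.65

R = (PIP − Pplat)/V̇ = (22.6 − 16.6) / 1.2 = 6.0/1.2 = 5.0 cmH2O·s/L.
C = Vt/(Pplat − PEEP) = 350.0 / (16.6 − 6) = 350.0/10.6 = 33.019 mL/cmH2O.
τ = R × C = 5.0 × 0.03302 L/cmH2O = 0.1651 s.
t = −τ·ln(1 − 0.98) = −0.1651·ln(0.02) = 0.6459 s.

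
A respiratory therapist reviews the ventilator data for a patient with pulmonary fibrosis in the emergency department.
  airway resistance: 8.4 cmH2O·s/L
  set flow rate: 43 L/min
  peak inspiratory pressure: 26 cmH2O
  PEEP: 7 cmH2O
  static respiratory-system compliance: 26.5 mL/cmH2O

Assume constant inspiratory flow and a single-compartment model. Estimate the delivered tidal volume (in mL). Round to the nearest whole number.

Flow: 43 L/min ÷ 60 = 0.7167 L/s.
Equation of motion (constant flow): PIP = Vt/C + R·V̇ + PEEP.
Vt/C = PIP − R·V̇ − PEEP = 26 − 6.02 − 7 = 12.98 cmH2O.
Vt = C × 12.98 = 26.5 × 12.98 = 343.97 mL.

344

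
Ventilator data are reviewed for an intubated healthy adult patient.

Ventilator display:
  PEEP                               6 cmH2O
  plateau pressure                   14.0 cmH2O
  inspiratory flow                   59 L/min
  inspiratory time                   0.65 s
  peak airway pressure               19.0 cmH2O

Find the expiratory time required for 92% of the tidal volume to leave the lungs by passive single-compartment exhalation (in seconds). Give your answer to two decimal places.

Flow: 59 L/min ÷ 60 = 0.9833 L/s.
Vt = flow × Ti = 0.9833 L/s × 0.65 s × 1000 mL/L = 639.15 mL.
R = (PIP − Pplat)/V̇ = (19.0 − 14.0) / 0.9833 = 5.0/0.9833 = 5.085 cmH2O·s/L.
C = Vt/(Pplat − PEEP) = 639.15 / (14.0 − 6) = 639.15/8.0 = 79.894 mL/cmH2O.
τ = R × C = 5.085 × 0.07989 L/cmH2O = 0.4062 s.
t = −τ·ln(1 − 0.92) = −0.4062·ln(0.08) = 1.026 s.

1.03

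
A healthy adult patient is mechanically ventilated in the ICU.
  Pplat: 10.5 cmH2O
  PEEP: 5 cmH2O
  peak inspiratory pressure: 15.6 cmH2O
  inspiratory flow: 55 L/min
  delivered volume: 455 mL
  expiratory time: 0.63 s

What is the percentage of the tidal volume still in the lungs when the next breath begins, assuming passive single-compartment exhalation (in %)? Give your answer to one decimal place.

25.4

Flow: 55 L/min ÷ 60 = 0.9167 L/s.
R = (PIP − Pplat)/V̇ = (15.6 − 10.5) / 0.9167 = 5.1/0.9167 = 5.563 cmH2O·s/L.
C = Vt/(Pplat − PEEP) = 455.0 / (10.5 − 5) = 455.0/5.5 = 82.727 mL/cmH2O.
τ = R × C = 5.563 × 0.08273 L/cmH2O = 0.4602 s.
Fraction remaining at end-expiration = e^(−Te/τ) = e^(−0.63/0.4602) = 0.2544 → 25.44%.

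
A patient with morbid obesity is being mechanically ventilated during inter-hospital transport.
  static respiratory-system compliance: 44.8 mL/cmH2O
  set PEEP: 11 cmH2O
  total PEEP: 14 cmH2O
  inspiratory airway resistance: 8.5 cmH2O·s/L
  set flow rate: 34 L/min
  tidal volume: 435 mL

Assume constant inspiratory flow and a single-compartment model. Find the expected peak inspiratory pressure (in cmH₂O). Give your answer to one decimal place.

Flow: 34 L/min ÷ 60 = 0.5667 L/s.
Total PEEP = 14 cmH2O (set 11 + intrinsic 3); this is the baseline alveolar pressure.
Equation of motion (constant flow): PIP = Vt/C + R·V̇ + PEEP.
PIP = 435/44.8 + 8.5×0.5667 + 14 = 9.71 + 4.817 + 14 = 28.527 cmH2O.

28.5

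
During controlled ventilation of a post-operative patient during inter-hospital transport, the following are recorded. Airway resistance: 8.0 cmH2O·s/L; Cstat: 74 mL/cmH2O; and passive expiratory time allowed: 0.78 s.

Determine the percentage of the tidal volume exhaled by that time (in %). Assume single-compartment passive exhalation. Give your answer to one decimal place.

73.2

τ = R × C = 8.0 × 74 mL/cmH2O = 8.0 × 0.074 L/cmH2O = 0.592 s.
Passive exhalation: V(t)/V₀ = e^(−t/τ) = e^(−0.78/0.592) = 0.2678.
Fraction exhaled = 1 − 0.2678 = 0.7322 → 73.22%.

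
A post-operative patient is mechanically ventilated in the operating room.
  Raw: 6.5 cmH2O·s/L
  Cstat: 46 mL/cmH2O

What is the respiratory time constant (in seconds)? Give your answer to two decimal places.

0.30

τ = R × C = 6.5 × 46 mL/cmH2O = 6.5 × 0.046 L/cmH2O = 0.299 s.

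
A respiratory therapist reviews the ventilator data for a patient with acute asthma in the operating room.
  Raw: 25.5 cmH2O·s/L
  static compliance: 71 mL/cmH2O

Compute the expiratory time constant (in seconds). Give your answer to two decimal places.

τ = R × C = 25.5 × 71 mL/cmH2O = 25.5 × 0.071 L/cmH2O = 1.811 s.

1.81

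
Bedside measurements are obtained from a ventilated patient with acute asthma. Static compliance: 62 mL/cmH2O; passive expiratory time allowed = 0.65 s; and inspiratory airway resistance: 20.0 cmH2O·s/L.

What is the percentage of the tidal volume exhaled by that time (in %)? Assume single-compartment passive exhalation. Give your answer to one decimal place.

40.8

τ = R × C = 20.0 × 62 mL/cmH2O = 20.0 × 0.062 L/cmH2O = 1.24 s.
Passive exhalation: V(t)/V₀ = e^(−t/τ) = e^(−0.65/1.24) = 0.592.
Fraction exhaled = 1 − 0.592 = 0.408 → 40.8%.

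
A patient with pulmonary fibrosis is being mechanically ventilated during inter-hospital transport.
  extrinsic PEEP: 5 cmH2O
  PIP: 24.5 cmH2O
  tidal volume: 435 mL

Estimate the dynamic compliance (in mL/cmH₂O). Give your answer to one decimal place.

Dynamic compliance = Vt / (PIP − PEEP) = 435 / (24.5 − 5) = 435 / 19.5 = 22.308 mL/cmH2O.

22.3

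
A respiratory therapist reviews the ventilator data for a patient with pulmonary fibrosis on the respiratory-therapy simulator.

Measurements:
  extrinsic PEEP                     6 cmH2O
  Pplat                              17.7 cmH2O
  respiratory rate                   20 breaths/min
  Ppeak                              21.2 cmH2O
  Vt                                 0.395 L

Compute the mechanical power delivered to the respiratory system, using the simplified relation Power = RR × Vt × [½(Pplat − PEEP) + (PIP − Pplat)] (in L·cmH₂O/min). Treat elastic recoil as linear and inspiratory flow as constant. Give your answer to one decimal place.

Per-breath work = Vt × [½(Pplat−PEEP) + (PIP−Pplat)] = 0.395 × [0.5×11.7 + 3.5] = 0.395 × 9.35 = 3.693 L·cmH2O.
Power = 20 × 3.693 = 73.86 L·cmH2O/min.

73.9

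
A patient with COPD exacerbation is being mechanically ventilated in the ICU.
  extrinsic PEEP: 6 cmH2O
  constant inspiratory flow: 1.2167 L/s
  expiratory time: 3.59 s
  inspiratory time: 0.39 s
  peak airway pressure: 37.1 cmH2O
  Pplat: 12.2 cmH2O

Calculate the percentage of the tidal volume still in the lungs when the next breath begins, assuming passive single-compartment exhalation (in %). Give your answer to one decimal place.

Vt = flow × Ti = 1.2167 L/s × 0.39 s × 1000 mL/L = 474.51 mL.
R = (PIP − Pplat)/V̇ = (37.1 − 12.2) / 1.2167 = 24.9/1.2167 = 20.465 cmH2O·s/L.
C = Vt/(Pplat − PEEP) = 474.51 / (12.2 − 6) = 474.51/6.2 = 76.534 mL/cmH2O.
τ = R × C = 20.465 × 0.07653 L/cmH2O = 1.566 s.
Fraction remaining at end-expiration = e^(−Te/τ) = e^(−3.59/1.566) = 0.101 → 10.1%.

10.1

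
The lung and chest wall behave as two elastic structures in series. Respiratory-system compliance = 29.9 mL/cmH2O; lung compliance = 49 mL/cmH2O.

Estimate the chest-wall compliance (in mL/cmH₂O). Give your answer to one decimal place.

1/Ccw = 1/Crs − 1/CL.
1/Ccw = 1/29.9 − 1/49 = 0.01304.
Ccw = 76.687 mL/cmH2O.

76.7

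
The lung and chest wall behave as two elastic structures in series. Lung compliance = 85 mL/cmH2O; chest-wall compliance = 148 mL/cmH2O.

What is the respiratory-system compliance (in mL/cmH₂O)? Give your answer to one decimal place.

Lung and chest wall are elastances in series: 1/Crs = 1/CL + 1/Ccw.
1/Crs = 1/85 + 1/148 = 0.01852.
Crs = 53.996 mL/cmH2O.

54.0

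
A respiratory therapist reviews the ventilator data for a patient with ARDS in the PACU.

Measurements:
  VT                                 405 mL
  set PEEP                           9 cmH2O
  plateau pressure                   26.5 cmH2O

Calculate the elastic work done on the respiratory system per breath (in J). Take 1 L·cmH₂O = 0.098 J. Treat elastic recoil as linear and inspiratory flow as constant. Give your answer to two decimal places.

0.35

Elastic work ≈ ½ × (Pplat − PEEP) × Vt = 0.5 × (26.5 − 9) × 0.405 L = 0.5 × 17.5 × 0.405 = 3.544 L·cmH2O.
× 0.098 J/(L·cmH2O) → 0.3473 J.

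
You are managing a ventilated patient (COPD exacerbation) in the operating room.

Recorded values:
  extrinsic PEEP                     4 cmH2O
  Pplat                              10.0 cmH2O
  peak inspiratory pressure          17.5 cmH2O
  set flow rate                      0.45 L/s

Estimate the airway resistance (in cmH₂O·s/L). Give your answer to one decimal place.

16.7

Raw = (PIP − Pplat) / flow = (17.5 − 10.0) / 0.45 = 7.5 / 0.45 = 16.667 cmH2O·s/L.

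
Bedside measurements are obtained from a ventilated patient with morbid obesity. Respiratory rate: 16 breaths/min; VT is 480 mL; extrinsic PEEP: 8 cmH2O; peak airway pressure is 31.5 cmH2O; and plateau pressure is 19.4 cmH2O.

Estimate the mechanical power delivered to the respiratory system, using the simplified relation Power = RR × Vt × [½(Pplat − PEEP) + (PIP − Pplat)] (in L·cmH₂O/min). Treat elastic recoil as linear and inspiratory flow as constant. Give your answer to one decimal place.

136.7

Per-breath work = Vt × [½(Pplat−PEEP) + (PIP−Pplat)] = 0.480 × [0.5×11.4 + 12.1] = 0.480 × 17.8 = 8.544 L·cmH2O.
Power = 16 × 8.544 = 136.7 L·cmH2O/min.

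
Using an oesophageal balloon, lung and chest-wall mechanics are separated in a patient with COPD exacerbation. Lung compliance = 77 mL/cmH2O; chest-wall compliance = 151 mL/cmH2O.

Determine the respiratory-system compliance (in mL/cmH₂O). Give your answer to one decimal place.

51.0

Lung and chest wall are elastances in series: 1/Crs = 1/CL + 1/Ccw.
1/Crs = 1/77 + 1/151 = 0.01961.
Crs = 50.994 mL/cmH2O.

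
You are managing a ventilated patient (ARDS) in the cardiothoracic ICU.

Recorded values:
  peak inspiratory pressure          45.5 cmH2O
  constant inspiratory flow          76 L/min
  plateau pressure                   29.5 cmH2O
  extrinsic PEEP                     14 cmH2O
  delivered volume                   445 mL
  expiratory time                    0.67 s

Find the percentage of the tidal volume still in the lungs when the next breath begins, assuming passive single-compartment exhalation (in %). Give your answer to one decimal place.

Flow: 76 L/min ÷ 60 = 1.2667 L/s.
R = (PIP − Pplat)/V̇ = (45.5 − 29.5) / 1.2667 = 16.0/1.2667 = 12.631 cmH2O·s/L.
C = Vt/(Pplat − PEEP) = 445.0 / (29.5 − 14) = 445.0/15.5 = 28.71 mL/cmH2O.
τ = R × C = 12.631 × 0.02871 L/cmH2O = 0.3626 s.
Fraction remaining at end-expiration = e^(−Te/τ) = e^(−0.67/0.3626) = 0.1576 → 15.76%.

15.8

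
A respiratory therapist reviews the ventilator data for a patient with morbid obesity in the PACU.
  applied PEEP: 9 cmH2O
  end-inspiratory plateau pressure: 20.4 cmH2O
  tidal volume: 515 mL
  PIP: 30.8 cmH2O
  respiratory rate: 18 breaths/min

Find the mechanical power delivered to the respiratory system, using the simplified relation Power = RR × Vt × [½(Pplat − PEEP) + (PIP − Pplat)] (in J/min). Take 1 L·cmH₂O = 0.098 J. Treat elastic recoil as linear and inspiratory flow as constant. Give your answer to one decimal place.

Per-breath work = Vt × [½(Pplat−PEEP) + (PIP−Pplat)] = 0.515 × [0.5×11.4 + 10.4] = 0.515 × 16.1 = 8.292 L·cmH2O.
Power = 18 × 8.292 = 149.26 L·cmH2O/min.
× 0.098 J/(L·cmH2O) → 14.627 J/min.

14.6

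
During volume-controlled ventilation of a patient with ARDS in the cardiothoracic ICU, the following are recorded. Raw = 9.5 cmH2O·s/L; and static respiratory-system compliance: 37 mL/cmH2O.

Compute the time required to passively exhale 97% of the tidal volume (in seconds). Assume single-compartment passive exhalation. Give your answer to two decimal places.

τ = R × C = 9.5 × 37 mL/cmH2O = 9.5 × 0.037 L/cmH2O = 0.3515 s.
Exhaled fraction f = 1 − e^(−t/τ) → t = −τ·ln(1 − f) = −0.3515·ln(0.03) = 1.233 s.

1.23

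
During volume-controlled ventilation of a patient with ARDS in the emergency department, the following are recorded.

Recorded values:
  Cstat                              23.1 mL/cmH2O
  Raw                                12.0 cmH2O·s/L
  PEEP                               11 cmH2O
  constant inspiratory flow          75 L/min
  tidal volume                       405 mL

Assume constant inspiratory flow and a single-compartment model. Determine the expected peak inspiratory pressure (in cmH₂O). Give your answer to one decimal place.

Flow: 75 L/min ÷ 60 = 1.25 L/s.
Equation of motion (constant flow): PIP = Vt/C + R·V̇ + PEEP.
PIP = 405/23.1 + 12.0×1.25 + 11 = 17.532 + 15.0 + 11 = 43.532 cmH2O.

43.5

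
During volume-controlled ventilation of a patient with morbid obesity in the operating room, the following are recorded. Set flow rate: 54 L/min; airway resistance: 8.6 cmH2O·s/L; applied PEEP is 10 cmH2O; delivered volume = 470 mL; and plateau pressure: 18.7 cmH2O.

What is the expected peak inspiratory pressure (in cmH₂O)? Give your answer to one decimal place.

Flow: 54 L/min ÷ 60 = 0.9 L/s.
PIP = Pplat + Raw × flow = 18.7 + 8.6 × 0.9 = 18.7 + 7.74 = 26.44 cmH2O.

26.4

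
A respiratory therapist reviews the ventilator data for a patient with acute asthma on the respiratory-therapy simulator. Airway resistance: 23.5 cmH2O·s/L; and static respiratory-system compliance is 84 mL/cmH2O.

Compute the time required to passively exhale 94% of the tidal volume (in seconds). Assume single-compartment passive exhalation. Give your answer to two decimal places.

τ = R × C = 23.5 × 84 mL/cmH2O = 23.5 × 0.084 L/cmH2O = 1.974 s.
Exhaled fraction f = 1 − e^(−t/τ) → t = −τ·ln(1 − f) = −1.974·ln(0.06) = 5.554 s.

5.55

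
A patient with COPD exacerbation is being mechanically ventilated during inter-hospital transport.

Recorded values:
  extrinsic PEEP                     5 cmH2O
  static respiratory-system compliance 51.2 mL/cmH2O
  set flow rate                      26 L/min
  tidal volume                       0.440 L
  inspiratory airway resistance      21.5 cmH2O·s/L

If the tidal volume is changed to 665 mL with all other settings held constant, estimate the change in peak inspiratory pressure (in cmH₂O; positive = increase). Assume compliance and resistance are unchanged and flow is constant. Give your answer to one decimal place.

PIP = Vt/C + R·V̇ + PEEP (constant-flow equation of motion).
Only the elastic term changes: ΔPIP = ΔVt / C = (665 − 440) / 51.2 = 4.395 cmH2O.

4.4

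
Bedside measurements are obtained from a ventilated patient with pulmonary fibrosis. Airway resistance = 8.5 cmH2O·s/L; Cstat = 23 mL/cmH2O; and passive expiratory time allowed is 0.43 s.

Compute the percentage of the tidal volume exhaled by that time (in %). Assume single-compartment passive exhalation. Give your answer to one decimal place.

τ = R × C = 8.5 × 23 mL/cmH2O = 8.5 × 0.023 L/cmH2O = 0.1955 s.
Passive exhalation: V(t)/V₀ = e^(−t/τ) = e^(−0.43/0.1955) = 0.1109.
Fraction exhaled = 1 − 0.1109 = 0.8891 → 88.91%.

88.9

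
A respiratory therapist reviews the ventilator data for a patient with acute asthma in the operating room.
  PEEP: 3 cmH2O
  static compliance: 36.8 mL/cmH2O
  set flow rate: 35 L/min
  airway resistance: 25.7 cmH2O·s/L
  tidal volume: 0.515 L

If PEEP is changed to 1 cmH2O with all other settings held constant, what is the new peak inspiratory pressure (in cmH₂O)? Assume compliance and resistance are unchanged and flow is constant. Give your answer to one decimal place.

30.0

Flow: 35 L/min ÷ 60 = 0.5833 L/s.
PIP = Vt/C + R·V̇ + PEEP (constant-flow equation of motion).
Only the baseline term changes: ΔPIP = ΔPEEP = 1 − 3 = -2.0 cmH2O.
Original PIP = 515/36.8 + 25.7×0.5833 + 3 = 31.985 cmH2O; new PIP = 31.985 + (-2.0) = 29.985 cmH2O.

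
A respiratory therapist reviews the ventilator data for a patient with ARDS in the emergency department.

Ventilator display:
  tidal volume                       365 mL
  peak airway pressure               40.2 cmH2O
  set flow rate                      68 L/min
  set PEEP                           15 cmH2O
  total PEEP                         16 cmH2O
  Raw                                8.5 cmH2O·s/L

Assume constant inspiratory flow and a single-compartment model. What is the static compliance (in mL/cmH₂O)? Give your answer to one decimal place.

Flow: 68 L/min ÷ 60 = 1.1333 L/s.
Total PEEP = 16 cmH2O (set 15 + intrinsic 1); this is the baseline alveolar pressure.
Equation of motion (constant flow): PIP = Vt/C + R·V̇ + PEEP.
Vt/C = PIP − R·V̇ − PEEP = 40.2 − 8.5×1.1333 − 16 = 40.2 − 9.633 − 16 = 14.567 cmH2O.
C = Vt / 14.567 = 365 / 14.567 = 25.057 mL/cmH2O.

25.1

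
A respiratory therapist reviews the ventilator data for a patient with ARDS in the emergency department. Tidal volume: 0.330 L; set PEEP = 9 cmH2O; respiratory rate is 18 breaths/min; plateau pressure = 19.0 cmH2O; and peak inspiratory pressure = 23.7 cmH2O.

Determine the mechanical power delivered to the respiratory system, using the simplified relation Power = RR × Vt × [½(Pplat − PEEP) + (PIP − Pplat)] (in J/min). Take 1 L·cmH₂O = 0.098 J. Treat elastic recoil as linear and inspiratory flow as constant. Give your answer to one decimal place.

5.6

Per-breath work = Vt × [½(Pplat−PEEP) + (PIP−Pplat)] = 0.330 × [0.5×10.0 + 4.7] = 0.330 × 9.7 = 3.201 L·cmH2O.
Power = 18 × 3.201 = 57.618 L·cmH2O/min.
× 0.098 J/(L·cmH2O) → 5.647 J/min.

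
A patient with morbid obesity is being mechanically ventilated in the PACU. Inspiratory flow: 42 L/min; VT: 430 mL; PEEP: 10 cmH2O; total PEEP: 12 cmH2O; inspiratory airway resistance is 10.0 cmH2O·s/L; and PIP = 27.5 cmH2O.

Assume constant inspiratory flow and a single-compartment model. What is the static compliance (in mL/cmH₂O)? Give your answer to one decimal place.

Flow: 42 L/min ÷ 60 = 0.7 L/s.
Total PEEP = 12 cmH2O (set 10 + intrinsic 2); this is the baseline alveolar pressure.
Equation of motion (constant flow): PIP = Vt/C + R·V̇ + PEEP.
Vt/C = PIP − R·V̇ − PEEP = 27.5 − 10.0×0.7 − 12 = 27.5 − 7.0 − 12 = 8.5 cmH2O.
C = Vt / 8.5 = 430 / 8.5 = 50.588 mL/cmH2O.

50.6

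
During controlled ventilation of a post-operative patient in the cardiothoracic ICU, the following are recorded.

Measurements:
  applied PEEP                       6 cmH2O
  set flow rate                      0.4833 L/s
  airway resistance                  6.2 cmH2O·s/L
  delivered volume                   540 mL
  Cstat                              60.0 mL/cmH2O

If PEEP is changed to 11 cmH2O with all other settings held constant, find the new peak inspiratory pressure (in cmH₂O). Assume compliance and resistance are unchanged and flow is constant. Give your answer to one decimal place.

23.0

PIP = Vt/C + R·V̇ + PEEP (constant-flow equation of motion).
Only the baseline term changes: ΔPIP = ΔPEEP = 11 − 6 = 5.0 cmH2O.
Original PIP = 540/60.0 + 6.2×0.4833 + 6 = 17.996 cmH2O; new PIP = 17.996 + (5.0) = 22.996 cmH2O.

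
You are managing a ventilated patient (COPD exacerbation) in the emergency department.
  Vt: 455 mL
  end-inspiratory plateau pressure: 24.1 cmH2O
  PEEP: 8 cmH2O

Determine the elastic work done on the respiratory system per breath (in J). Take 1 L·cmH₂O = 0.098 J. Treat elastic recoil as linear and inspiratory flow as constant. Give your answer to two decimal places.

Elastic work ≈ ½ × (Pplat − PEEP) × Vt = 0.5 × (24.1 − 8) × 0.455 L = 0.5 × 16.1 × 0.455 = 3.663 L·cmH2O.
× 0.098 J/(L·cmH2O) → 0.359 J.

0.36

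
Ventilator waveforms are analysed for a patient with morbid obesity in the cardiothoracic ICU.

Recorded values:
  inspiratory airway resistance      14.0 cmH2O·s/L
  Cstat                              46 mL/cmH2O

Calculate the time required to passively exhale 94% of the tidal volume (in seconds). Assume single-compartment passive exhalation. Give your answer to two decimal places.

τ = R × C = 14.0 × 46 mL/cmH2O = 14.0 × 0.046 L/cmH2O = 0.644 s.
Exhaled fraction f = 1 − e^(−t/τ) → t = −τ·ln(1 − f) = −0.644·ln(0.06) = 1.812 s.

1.81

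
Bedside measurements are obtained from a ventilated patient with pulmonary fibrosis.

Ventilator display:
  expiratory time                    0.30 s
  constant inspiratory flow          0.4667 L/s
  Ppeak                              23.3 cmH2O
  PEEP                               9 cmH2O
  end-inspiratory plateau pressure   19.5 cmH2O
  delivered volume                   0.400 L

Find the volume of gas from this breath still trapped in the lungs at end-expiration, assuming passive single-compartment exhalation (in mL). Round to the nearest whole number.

152

R = (PIP − Pplat)/V̇ = (23.3 − 19.5) / 0.4667 = 3.8/0.4667 = 8.142 cmH2O·s/L.
C = Vt/(Pplat − PEEP) = 400.0 / (19.5 − 9) = 400.0/10.5 = 38.095 mL/cmH2O.
τ = R × C = 8.142 × 0.0381 L/cmH2O = 0.3102 s.
Fraction remaining = e^(−Te/τ) = e^(−0.30/0.3102) = 0.3802.
Trapped volume = 400.0 × 0.3802 = 152.08 mL.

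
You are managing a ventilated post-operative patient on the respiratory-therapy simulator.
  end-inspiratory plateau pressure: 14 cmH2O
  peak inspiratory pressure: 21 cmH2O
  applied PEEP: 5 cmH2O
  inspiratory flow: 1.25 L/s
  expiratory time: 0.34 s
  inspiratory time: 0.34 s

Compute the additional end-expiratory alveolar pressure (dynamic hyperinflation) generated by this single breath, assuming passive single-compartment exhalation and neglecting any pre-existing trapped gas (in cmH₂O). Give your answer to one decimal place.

Vt = flow × Ti = 1.25 L/s × 0.34 s × 1000 mL/L = 425.0 mL.
R = (PIP − Pplat)/V̇ = (21 − 14) / 1.25 = 7.0/1.25 = 5.6 cmH2O·s/L.
C = Vt/(Pplat − PEEP) = 425.0 / (14 − 5) = 425.0/9.0 = 47.222 mL/cmH2O.
τ = R × C = 5.6 × 0.04722 L/cmH2O = 0.2644 s.
Fraction remaining = e^(−Te/τ) = e^(−0.34/0.2644) = 0.2764; trapped volume = 425.0 × 0.2764 = 117.47 mL.
Additional alveolar pressure from trapping ≈ V_trapped / C = 117.47 / 47.222 = 2.488 cmH2O.

2.5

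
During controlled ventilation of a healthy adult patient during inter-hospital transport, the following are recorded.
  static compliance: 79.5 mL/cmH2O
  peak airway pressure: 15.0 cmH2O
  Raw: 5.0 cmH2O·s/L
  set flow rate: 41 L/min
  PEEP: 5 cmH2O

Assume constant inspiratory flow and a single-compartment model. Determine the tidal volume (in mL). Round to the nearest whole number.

523

Flow: 41 L/min ÷ 60 = 0.6833 L/s.
Equation of motion (constant flow): PIP = Vt/C + R·V̇ + PEEP.
Vt/C = PIP − R·V̇ − PEEP = 15.0 − 3.417 − 5 = 6.583 cmH2O.
Vt = C × 6.583 = 79.5 × 6.583 = 523.35 mL.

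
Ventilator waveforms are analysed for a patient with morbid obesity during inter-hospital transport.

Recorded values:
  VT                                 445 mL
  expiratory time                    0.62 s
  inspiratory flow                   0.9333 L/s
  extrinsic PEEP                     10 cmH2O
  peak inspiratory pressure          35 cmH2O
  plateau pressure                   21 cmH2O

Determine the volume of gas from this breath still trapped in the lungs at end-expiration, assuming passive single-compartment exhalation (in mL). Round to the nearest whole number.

160

R = (PIP − Pplat)/V̇ = (35 − 21) / 0.9333 = 14.0/0.9333 = 15.001 cmH2O·s/L.
C = Vt/(Pplat − PEEP) = 445.0 / (21 − 10) = 445.0/11.0 = 40.455 mL/cmH2O.
τ = R × C = 15.001 × 0.04046 L/cmH2O = 0.6069 s.
Fraction remaining = e^(−Te/τ) = e^(−0.62/0.6069) = 0.36.
Trapped volume = 445.0 × 0.36 = 160.2 mL.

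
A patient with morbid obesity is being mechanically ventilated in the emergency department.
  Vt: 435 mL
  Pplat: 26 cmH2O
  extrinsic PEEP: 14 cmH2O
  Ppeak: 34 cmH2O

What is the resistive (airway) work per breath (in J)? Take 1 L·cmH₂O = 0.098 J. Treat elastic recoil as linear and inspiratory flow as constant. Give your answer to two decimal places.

0.34

With constant inspiratory flow the resistive pressure is constant at PIP − Pplat = 34 − 26 = 8.0 cmH2O, so resistive work = 8.0 × 0.435 = 3.48 L·cmH2O.
× 0.098 J/(L·cmH2O) → 0.341 J.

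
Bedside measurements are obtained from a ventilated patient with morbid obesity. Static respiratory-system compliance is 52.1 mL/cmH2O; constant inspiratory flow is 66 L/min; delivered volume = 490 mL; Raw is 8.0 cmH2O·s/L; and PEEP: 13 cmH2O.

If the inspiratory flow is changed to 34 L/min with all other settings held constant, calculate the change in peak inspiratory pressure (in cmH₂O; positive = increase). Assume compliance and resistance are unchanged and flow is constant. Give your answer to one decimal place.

Flow: 66 L/min ÷ 60 = 1.1 L/s.
New flow: 34 L/min ÷ 60 = 0.5667 L/s.
PIP = Vt/C + R·V̇ + PEEP (constant-flow equation of motion).
Only the resistive term changes: ΔPIP = R × ΔV̇ = 8.0 × (0.5667 − 1.1) = 8.0 × -0.5333 = -4.266 cmH2O.

-4.3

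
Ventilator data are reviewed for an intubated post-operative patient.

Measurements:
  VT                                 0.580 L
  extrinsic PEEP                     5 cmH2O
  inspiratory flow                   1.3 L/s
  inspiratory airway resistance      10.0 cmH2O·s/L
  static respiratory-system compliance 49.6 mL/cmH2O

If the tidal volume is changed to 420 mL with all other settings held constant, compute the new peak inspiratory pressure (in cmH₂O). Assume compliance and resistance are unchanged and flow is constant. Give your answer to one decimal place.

26.5

PIP = Vt/C + R·V̇ + PEEP (constant-flow equation of motion).
Only the elastic term changes: ΔPIP = ΔVt / C = (420 − 580) / 49.6 = -3.226 cmH2O.
Original PIP = 580/49.6 + 10.0×1.3 + 5 = 29.694 cmH2O; new PIP = 29.694 + (-3.226) = 26.468 cmH2O.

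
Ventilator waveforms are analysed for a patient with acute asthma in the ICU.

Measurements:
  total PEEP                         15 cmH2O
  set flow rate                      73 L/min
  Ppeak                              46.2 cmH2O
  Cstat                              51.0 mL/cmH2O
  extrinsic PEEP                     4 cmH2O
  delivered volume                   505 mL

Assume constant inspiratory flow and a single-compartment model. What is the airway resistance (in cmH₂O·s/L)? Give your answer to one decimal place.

Flow: 73 L/min ÷ 60 = 1.2167 L/s.
Total PEEP = 15 cmH2O (set 4 + intrinsic 11); this is the baseline alveolar pressure.
Equation of motion (constant flow): PIP = Vt/C + R·V̇ + PEEP.
R·V̇ = PIP − Vt/C − PEEP = 46.2 − 505/51.0 − 15 = 46.2 − 9.902 − 15 = 21.298 cmH2O.
R = 21.298 / 1.2167 = 17.505 cmH2O·s/L.

17.5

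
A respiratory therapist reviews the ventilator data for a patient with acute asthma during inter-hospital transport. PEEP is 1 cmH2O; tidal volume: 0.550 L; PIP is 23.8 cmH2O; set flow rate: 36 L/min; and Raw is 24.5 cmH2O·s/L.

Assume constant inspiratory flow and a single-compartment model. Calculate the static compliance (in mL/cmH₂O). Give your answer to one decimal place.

Flow: 36 L/min ÷ 60 = 0.6 L/s.
Equation of motion (constant flow): PIP = Vt/C + R·V̇ + PEEP.
Vt/C = PIP − R·V̇ − PEEP = 23.8 − 24.5×0.6 − 1 = 23.8 − 14.7 − 1 = 8.1 cmH2O.
C = Vt / 8.1 = 550 / 8.1 = 67.901 mL/cmH2O.

67.9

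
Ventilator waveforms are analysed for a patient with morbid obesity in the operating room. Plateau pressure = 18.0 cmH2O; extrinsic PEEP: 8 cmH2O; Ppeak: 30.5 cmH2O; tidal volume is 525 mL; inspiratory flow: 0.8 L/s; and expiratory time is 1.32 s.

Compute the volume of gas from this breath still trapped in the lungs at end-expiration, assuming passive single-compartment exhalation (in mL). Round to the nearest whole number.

R = (PIP − Pplat)/V̇ = (30.5 − 18.0) / 0.8 = 12.5/0.8 = 15.625 cmH2O·s/L.
C = Vt/(Pplat − PEEP) = 525.0 / (18.0 − 8) = 525.0/10.0 = 52.5 mL/cmH2O.
τ = R × C = 15.625 × 0.0525 L/cmH2O = 0.8203 s.
Fraction remaining = e^(−Te/τ) = e^(−1.32/0.8203) = 0.2001.
Trapped volume = 525.0 × 0.2001 = 105.05 mL.

105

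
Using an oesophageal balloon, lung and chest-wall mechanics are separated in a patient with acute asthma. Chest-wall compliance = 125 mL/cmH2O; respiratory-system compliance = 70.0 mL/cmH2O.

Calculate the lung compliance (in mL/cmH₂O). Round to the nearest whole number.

1/CL = 1/Crs − 1/Ccw.
1/CL = 1/70.0 − 1/125 = 0.006286.
CL = 159.08 mL/cmH2O.

159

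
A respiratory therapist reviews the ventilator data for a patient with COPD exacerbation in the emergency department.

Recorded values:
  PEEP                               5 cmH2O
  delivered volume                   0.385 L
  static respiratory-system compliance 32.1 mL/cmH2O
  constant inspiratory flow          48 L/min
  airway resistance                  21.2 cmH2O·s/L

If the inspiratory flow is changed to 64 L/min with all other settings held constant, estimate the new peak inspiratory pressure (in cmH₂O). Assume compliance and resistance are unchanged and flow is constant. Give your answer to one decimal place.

39.6

Flow: 48 L/min ÷ 60 = 0.8 L/s.
New flow: 64 L/min ÷ 60 = 1.0667 L/s.
PIP = Vt/C + R·V̇ + PEEP (constant-flow equation of motion).
Only the resistive term changes: ΔPIP = R × ΔV̇ = 21.2 × (1.0667 − 0.8) = 21.2 × 0.2667 = 5.654 cmH2O.
Original PIP = 385/32.1 + 21.2×0.8 + 5 = 33.954 cmH2O; new PIP = 33.954 + (5.654) = 39.608 cmH2O.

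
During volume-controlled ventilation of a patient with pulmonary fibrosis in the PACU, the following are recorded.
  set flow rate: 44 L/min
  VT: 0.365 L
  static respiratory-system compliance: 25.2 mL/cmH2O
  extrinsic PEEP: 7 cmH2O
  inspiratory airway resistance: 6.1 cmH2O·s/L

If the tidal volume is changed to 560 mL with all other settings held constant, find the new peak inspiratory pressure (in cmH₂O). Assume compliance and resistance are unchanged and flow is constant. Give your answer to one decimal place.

33.7

Flow: 44 L/min ÷ 60 = 0.7333 L/s.
PIP = Vt/C + R·V̇ + PEEP (constant-flow equation of motion).
Only the elastic term changes: ΔPIP = ΔVt / C = (560 − 365) / 25.2 = 7.738 cmH2O.
Original PIP = 365/25.2 + 6.1×0.7333 + 7 = 25.957 cmH2O; new PIP = 25.957 + (7.738) = 33.695 cmH2O.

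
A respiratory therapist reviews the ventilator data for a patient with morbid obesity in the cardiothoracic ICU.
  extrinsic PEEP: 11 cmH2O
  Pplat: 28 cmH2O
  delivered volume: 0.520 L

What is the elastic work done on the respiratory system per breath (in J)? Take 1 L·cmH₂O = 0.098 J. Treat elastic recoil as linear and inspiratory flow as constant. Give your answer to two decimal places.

0.43

Elastic work ≈ ½ × (Pplat − PEEP) × Vt = 0.5 × (28 − 11) × 0.520 L = 0.5 × 17.0 × 0.520 = 4.42 L·cmH2O.
× 0.098 J/(L·cmH2O) → 0.4332 J.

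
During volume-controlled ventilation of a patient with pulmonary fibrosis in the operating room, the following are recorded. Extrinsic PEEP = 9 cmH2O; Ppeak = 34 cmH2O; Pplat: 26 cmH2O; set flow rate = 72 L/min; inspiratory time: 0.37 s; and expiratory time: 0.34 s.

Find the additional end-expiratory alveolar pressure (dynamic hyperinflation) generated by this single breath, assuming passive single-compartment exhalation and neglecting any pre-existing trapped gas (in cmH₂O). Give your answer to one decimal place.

Flow: 72 L/min ÷ 60 = 1.2 L/s.
Vt = flow × Ti = 1.2 L/s × 0.37 s × 1000 mL/L = 444.0 mL.
R = (PIP − Pplat)/V̇ = (34 − 26) / 1.2 = 8.0/1.2 = 6.667 cmH2O·s/L.
C = Vt/(Pplat − PEEP) = 444.0 / (26 − 9) = 444.0/17.0 = 26.118 mL/cmH2O.
τ = R × C = 6.667 × 0.02612 L/cmH2O = 0.1741 s.
Fraction remaining = e^(−Te/τ) = e^(−0.34/0.1741) = 0.1419; trapped volume = 444.0 × 0.1419 = 63.004 mL.
Additional alveolar pressure from trapping ≈ V_trapped / C = 63.004 / 26.118 = 2.412 cmH2O.

2.4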